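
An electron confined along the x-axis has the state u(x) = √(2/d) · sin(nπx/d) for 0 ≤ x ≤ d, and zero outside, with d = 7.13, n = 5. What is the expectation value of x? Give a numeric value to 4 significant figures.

⟨x⟩ = ∫ x·|u|² dx (integrals over the domain).
With sin²θ = (1 − cos2θ)/2 on 0 ≤ x ≤ d: ∫sin²(nπx/d) dx = d/2, ∫x·sin²(nπx/d) dx = d²/4, ∫x²·sin²(nπx/d) dx = d³·(1/6 − 1/(4n²π²)); higher powers xᵏ the same way, integrating xᵏ·cos(2nπx/d) by parts.
⟨x⟩ = 3.5650.

3.565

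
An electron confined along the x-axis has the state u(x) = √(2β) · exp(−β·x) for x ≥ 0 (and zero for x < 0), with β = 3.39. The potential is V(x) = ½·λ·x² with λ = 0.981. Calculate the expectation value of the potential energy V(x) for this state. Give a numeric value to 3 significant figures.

0.0213

⟨V⟩ = ∫ V(x)·|u|² dx.
Every integrand reduces to terms xʲ·e^(−2βx) on [0, ∞); use ∫₀^∞ xʲ·e^(−2βx) dx = j!/(2β)^(j+1).
⟨V⟩ = 0.021341.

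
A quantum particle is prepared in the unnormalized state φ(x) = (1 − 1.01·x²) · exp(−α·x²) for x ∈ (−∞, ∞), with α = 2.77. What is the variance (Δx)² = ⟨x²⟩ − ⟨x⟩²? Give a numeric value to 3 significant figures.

Compute ⟨x⟩ and ⟨x²⟩ separately, then (Δx)² = ⟨x²⟩ − ⟨x⟩².
Expand each integrand as polynomial × e^(−2αx²) and use ∫x^(2j)·e^(−2αx²) dx = (2j−1)!!/(4α)^j · √(π/(2α)), odd powers → 0; here √(π/(2α)) = 0.75304.
Normalization: ∫|φ|² dx = 0.63453.
⟨x⟩ = 0.0000 and ⟨x²⟩ = 0.061878.
(Δx)² = 0.061878 − (0.0000)² = 0.061878.

0.0619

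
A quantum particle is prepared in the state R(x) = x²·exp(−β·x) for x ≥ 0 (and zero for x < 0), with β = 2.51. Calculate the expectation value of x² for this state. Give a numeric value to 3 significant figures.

1.19

⟨x²⟩ = ∫ x²·|R|² dx / ∫|R|² dx (integrals over the domain).
Every integrand reduces to terms xʲ·e^(−2βx) on [0, ∞); use ∫₀^∞ xʲ·e^(−2βx) dx = j!/(2β)^(j+1).
State is unnormalized: ∫|R|² dx = 0.0075282, and ∫R*·x²·R dx = 0.0089620, so ⟨x²⟩ = 0.0089620 / 0.0075282.
⟨x²⟩ = 1.1905.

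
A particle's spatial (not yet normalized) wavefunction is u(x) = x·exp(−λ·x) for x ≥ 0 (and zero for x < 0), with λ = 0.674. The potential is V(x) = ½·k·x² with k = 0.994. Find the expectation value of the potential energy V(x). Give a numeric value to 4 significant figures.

⟨V⟩ = ∫ V(x)·|u|² dx / ∫|u|² dx.
Every integrand reduces to terms xʲ·e^(−2λx) on [0, ∞); use ∫₀^∞ xʲ·e^(−2λx) dx = j!/(2λ)^(j+1).
State is unnormalized: ∫|u|² dx = 0.81651, and ∫u*·V(x)·u dx = 2.6799, so ⟨V⟩ = 2.6799 / 0.81651.
⟨V⟩ = 3.2821.

3.282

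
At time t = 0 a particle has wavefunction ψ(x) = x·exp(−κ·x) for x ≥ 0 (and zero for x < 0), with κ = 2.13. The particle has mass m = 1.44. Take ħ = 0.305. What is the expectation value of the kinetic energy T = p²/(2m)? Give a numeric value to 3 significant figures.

T = −(ħ²/2m) d²/dx², so ⟨T⟩ = −(ħ²/2m) ∫ ψ*·ψ'' dx / ∫|ψ|² dx; with m = 1.44.
Differentiate x·exp(−κ·x) with the product rule; every integrand then reduces to terms xʲ·e^(−2κx) on [0, ∞), with ∫₀^∞ xʲ·e^(−2κx) dx = j!/(2κ)^(j+1).
State is unnormalized: ∫|ψ|² dx = 0.025870, and ∫ψ*·(−ħ²/2m · ψ'') dx = 0.0037911, so ⟨T⟩ = 0.0037911 / 0.025870.
⟨T⟩ = 0.14654.

0.147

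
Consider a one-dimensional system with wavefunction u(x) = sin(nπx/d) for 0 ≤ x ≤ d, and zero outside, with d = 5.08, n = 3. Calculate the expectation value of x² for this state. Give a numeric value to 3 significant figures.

8.46

⟨x²⟩ = ∫ x²·|u|² dx / ∫|u|² dx (integrals over the domain).
With sin²θ = (1 − cos2θ)/2 on 0 ≤ x ≤ d: ∫sin²(nπx/d) dx = d/2, ∫x·sin²(nπx/d) dx = d²/4, ∫x²·sin²(nπx/d) dx = d³·(1/6 − 1/(4n²π²)); higher powers xᵏ the same way, integrating xᵏ·cos(2nπx/d) by parts.
State is unnormalized: ∫|u|² dx = 2.5400, and ∫u*·x²·u dx = 21.480, so ⟨x²⟩ = 21.480 / 2.5400.
⟨x²⟩ = 8.4569.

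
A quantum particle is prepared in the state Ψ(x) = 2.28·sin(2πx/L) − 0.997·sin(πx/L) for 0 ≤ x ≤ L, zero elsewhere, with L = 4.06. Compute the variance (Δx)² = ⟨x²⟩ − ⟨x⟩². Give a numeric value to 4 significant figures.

Compute ⟨x⟩ and ⟨x²⟩ separately, then (Δx)² = ⟨x²⟩ − ⟨x⟩².
On 0 ≤ x ≤ L (j ≠ l): ∫sin²(jπx/L) dx = L/2, ∫sin(jπx/L)·sin(lπx/L) dx = 0; diagonal moments ∫x·sin²(jπx/L) dx = L²/4, ∫x²·sin²(jπx/L) dx = L³·(1/6 − 1/(4j²π²)); cross terms ∫x·sin(jπx/L)·sin(lπx/L) dx = 0 for j + l even and −4jlL²/(π²(j² − l²)²) for j + l odd, ∫x²·sin(jπx/L)·sin(lπx/L) dx = (−1)^(j+l)·4jlL³/(π²(j² − l²)²); higher powers the same way via product-to-sum and parts.
Normalization: ∫|Ψ|² dx = 12.571.
⟨x⟩ = 2.5669 and ⟨x²⟩ = 7.3651.
(Δx)² = 7.3651 − (2.5669)² = 0.77606.

0.7761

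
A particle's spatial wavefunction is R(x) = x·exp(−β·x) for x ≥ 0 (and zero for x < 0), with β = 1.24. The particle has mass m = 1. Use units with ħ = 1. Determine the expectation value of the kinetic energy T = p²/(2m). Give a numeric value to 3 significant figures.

T = −(ħ²/2m) d²/dx², so ⟨T⟩ = −(ħ²/2m) ∫ R*·R'' dx / ∫|R|² dx; with m = 1.
Differentiate x·exp(−β·x) with the product rule; every integrand then reduces to terms xʲ·e^(−2βx) on [0, ∞), with ∫₀^∞ xʲ·e^(−2βx) dx = j!/(2β)^(j+1).
State is unnormalized: ∫|R|² dx = 0.13112, and ∫R*·(−ħ²/2m · R'') dx = 0.10081, so ⟨T⟩ = 0.10081 / 0.13112.
⟨T⟩ = 0.76880.

0.769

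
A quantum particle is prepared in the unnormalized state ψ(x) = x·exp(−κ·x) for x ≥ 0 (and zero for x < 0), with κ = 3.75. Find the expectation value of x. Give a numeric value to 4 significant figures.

0.4000

⟨x⟩ = ∫ x·|ψ|² dx / ∫|ψ|² dx (integrals over the domain).
Every integrand reduces to terms xʲ·e^(−2κx) on [0, ∞); use ∫₀^∞ xʲ·e^(−2κx) dx = j!/(2κ)^(j+1).
State is unnormalized: ∫|ψ|² dx = 0.0047407, and ∫ψ*·x·ψ dx = 0.0018963, so ⟨x⟩ = 0.0018963 / 0.0047407.
⟨x⟩ = 0.40000.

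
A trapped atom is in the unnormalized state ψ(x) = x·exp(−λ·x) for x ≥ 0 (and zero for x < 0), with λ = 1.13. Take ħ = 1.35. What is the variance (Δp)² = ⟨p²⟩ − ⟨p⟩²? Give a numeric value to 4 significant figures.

2.327

Compute ⟨p⟩ and ⟨p²⟩ separately; (Δp)² = ⟨p²⟩ − ⟨p⟩².
Differentiate x·exp(−λ·x) with the product rule; every integrand then reduces to terms xʲ·e^(−2λx) on [0, ∞), with ∫₀^∞ xʲ·e^(−2λx) dx = j!/(2λ)^(j+1).
Normalization: ∫|ψ|² dx = 0.17326.
⟨p⟩ = 0.0000 and ⟨p²⟩ = 2.3272.
(Δp)² = 2.3272 − (0.0000)² = 2.3272.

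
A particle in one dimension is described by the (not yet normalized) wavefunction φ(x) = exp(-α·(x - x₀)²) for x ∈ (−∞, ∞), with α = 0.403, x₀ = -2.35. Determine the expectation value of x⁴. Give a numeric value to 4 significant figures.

⟨x⁴⟩ = ∫ x⁴·|φ|² dx / ∫|φ|² dx (integrals over the domain).
Gaussian moments (u = x − x₀): ∫u^(2j)·e^(−2αu²) du = (2j−1)!!/(4α)^j · √(π/(2α)), odd powers integrate to 0; here √(π/(2α)) = 1.9743.
State is unnormalized: ∫|φ|² dx = 1.9743, and ∫φ*·x⁴·φ dx = 103.07, so ⟨x⁴⟩ = 103.07 / 1.9743.
⟨x⁴⟩ = 52.208.

52.21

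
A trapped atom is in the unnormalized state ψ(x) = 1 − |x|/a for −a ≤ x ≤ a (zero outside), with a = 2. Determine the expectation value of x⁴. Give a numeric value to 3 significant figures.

⟨x⁴⟩ = ∫ x⁴·|ψ|² dx / ∫|ψ|² dx (integrals over the domain).
ψ is even, so ∫ over [−a, a] = 2∫₀ᵃ with ψ = 1 − x/a there: ∫₀ᵃ (1 − x/a)² dx = a/3, ∫₀ᵃ x²(1 − x/a)² dx = a³/30, ∫₀ᵃ x⁴(1 − x/a)² dx = a⁵/105.
State is unnormalized: ∫|ψ|² dx = 1.3333, and ∫ψ*·x⁴·ψ dx = 0.60952, so ⟨x⁴⟩ = 0.60952 / 1.3333.
⟨x⁴⟩ = 0.45714.

0.457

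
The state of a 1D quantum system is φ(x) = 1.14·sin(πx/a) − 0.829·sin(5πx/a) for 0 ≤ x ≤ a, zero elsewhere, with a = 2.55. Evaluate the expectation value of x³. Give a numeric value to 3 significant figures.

⟨x³⟩ = ∫ x³·|φ|² dx / ∫|φ|² dx (integrals over the domain).
On 0 ≤ x ≤ a (j ≠ l): ∫sin²(jπx/a) dx = a/2, ∫sin(jπx/a)·sin(lπx/a) dx = 0; diagonal moments ∫x·sin²(jπx/a) dx = a²/4, ∫x²·sin²(jπx/a) dx = a³·(1/6 − 1/(4j²π²)); cross terms ∫x·sin(jπx/a)·sin(lπx/a) dx = 0 for j + l even and −4jla²/(π²(j² − l²)²) for j + l odd, ∫x²·sin(jπx/a)·sin(lπx/a) dx = (−1)^(j+l)·4jla³/(π²(j² − l²)²); higher powers the same way via product-to-sum and parts.
State is unnormalized: ∫|φ|² dx = 2.5332, and ∫φ*·x³·φ dx = 7.9473, so ⟨x³⟩ = 7.9473 / 2.5332.
⟨x³⟩ = 3.1372.

3.14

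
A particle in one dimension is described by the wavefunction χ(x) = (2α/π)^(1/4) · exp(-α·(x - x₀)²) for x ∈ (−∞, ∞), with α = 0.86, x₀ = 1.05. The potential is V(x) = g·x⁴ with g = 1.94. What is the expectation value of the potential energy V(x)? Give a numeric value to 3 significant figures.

⟨V⟩ = ∫ V(x)·|χ|² dx.
Gaussian moments (u = x − x₀): ∫u^(2j)·e^(−2αu²) du = (2j−1)!!/(4α)^j · √(π/(2α)), odd powers integrate to 0; here √(π/(2α)) = 1.3515.
⟨V⟩ = 6.5805.

6.58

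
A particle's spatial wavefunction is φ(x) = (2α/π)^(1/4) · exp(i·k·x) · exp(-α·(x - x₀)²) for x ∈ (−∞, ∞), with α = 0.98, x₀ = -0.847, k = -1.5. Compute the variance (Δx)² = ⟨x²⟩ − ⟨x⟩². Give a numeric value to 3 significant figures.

Compute ⟨x⟩ and ⟨x²⟩ separately, then (Δx)² = ⟨x²⟩ − ⟨x⟩².
Gaussian moments (u = x − x₀): ∫u^(2j)·e^(−2αu²) du = (2j−1)!!/(4α)^j · √(π/(2α)), odd powers integrate to 0; here √(π/(2α)) = 1.2660.
⟨x⟩ = -0.84700 and ⟨x²⟩ = 0.97251.
(Δx)² = 0.97251 − (-0.84700)² = 0.25510.

0.255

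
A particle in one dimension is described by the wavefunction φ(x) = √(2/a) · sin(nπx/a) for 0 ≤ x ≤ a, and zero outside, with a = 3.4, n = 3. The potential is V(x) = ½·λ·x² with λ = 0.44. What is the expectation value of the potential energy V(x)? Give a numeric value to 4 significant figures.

⟨V⟩ = ∫ V(x)·|φ|² dx.
With sin²θ = (1 − cos2θ)/2 on 0 ≤ x ≤ a: ∫sin²(nπx/a) dx = a/2, ∫x·sin²(nπx/a) dx = a²/4, ∫x²·sin²(nπx/a) dx = a³·(1/6 − 1/(4n²π²)); higher powers xᵏ the same way, integrating xᵏ·cos(2nπx/a) by parts.
⟨V⟩ = 0.83342.

0.8334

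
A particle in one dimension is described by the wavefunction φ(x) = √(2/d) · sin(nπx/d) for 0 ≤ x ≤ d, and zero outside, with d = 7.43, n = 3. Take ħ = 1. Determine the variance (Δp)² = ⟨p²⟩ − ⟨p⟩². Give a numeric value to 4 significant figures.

Compute ⟨p⟩ and ⟨p²⟩ separately; (Δp)² = ⟨p²⟩ − ⟨p⟩².
d/dx sin(nπx/d) = (nπ/d)·cos(nπx/d) and d²/dx² sin(nπx/d) = −(nπ/d)²·sin(nπx/d); on 0 ≤ x ≤ d, ∫sin²(nπx/d) dx = d/2 and ∫sin(nπx/d)·cos(nπx/d) dx = 0.
⟨p⟩ = 0.0000 and ⟨p²⟩ = 1.6090.
(Δp)² = 1.6090 − (0.0000)² = 1.6090.

1.609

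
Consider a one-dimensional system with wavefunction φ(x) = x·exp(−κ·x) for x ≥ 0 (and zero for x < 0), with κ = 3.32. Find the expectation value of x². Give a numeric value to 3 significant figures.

⟨x²⟩ = ∫ x²·|φ|² dx / ∫|φ|² dx (integrals over the domain).
Every integrand reduces to terms xʲ·e^(−2κx) on [0, ∞); use ∫₀^∞ xʲ·e^(−2κx) dx = j!/(2κ)^(j+1).
State is unnormalized: ∫|φ|² dx = 0.0068317, and ∫φ*·x²·φ dx = 0.0018594, so ⟨x²⟩ = 0.0018594 / 0.0068317.
⟨x²⟩ = 0.27217.

0.272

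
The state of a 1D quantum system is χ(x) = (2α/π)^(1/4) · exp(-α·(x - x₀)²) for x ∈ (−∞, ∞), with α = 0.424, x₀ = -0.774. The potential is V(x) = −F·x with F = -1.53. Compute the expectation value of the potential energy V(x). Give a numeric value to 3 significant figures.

⟨V⟩ = ∫ V(x)·|χ|² dx.
Gaussian moments (u = x − x₀): ∫u^(2j)·e^(−2αu²) du = (2j−1)!!/(4α)^j · √(π/(2α)), odd powers integrate to 0; here √(π/(2α)) = 1.9248.
⟨V⟩ = -1.1842.

-1.18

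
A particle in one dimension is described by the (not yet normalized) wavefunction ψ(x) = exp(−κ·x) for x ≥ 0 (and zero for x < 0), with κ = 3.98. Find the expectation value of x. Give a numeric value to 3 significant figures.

⟨x⟩ = ∫ x·|ψ|² dx / ∫|ψ|² dx (integrals over the domain).
Every integrand reduces to terms xʲ·e^(−2κx) on [0, ∞); use ∫₀^∞ xʲ·e^(−2κx) dx = j!/(2κ)^(j+1).
State is unnormalized: ∫|ψ|² dx = 0.12563, and ∫ψ*·x·ψ dx = 0.015782, so ⟨x⟩ = 0.015782 / 0.12563.
⟨x⟩ = 0.12563.

0.126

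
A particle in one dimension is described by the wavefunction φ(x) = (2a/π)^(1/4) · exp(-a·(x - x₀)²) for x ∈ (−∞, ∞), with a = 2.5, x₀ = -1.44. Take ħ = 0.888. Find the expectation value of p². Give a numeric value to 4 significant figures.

p² φ = −ħ² d²φ/dx²; ⟨p²⟩ = −ħ² ∫ φ*·φ'' dx.
Gaussian moments (u = x − x₀): ∫u^(2j)·e^(−2au²) du = (2j−1)!!/(4a)^j · √(π/(2a)), odd powers integrate to 0; here √(π/(2a)) = 0.79267. Derivatives: d/dx e^(−au²) = −2au·e^(−au²), d²/dx² e^(−au²) = (4a²u² − 2a)·e^(−au²).
⟨p²⟩ = 1.9714.

1.971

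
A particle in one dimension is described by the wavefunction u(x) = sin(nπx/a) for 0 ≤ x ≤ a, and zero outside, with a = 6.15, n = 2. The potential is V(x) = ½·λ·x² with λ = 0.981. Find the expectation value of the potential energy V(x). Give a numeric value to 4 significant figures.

5.949

⟨V⟩ = ∫ V(x)·|u|² dx / ∫|u|² dx.
With sin²θ = (1 − cos2θ)/2 on 0 ≤ x ≤ a: ∫sin²(nπx/a) dx = a/2, ∫x·sin²(nπx/a) dx = a²/4, ∫x²·sin²(nπx/a) dx = a³·(1/6 − 1/(4n²π²)); higher powers xᵏ the same way, integrating xᵏ·cos(2nπx/a) by parts.
State is unnormalized: ∫|u|² dx = 3.0750, and ∫u*·V(x)·u dx = 18.293, so ⟨V⟩ = 18.293 / 3.0750.
⟨V⟩ = 5.9490.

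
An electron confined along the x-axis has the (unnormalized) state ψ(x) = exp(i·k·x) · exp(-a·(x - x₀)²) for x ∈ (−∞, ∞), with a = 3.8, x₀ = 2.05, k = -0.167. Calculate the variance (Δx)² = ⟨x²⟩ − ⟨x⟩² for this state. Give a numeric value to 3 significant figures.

0.0658

Compute ⟨x⟩ and ⟨x²⟩ separately, then (Δx)² = ⟨x²⟩ − ⟨x⟩².
Gaussian moments (u = x − x₀): ∫u^(2j)·e^(−2au²) du = (2j−1)!!/(4a)^j · √(π/(2a)), odd powers integrate to 0; here √(π/(2a)) = 0.64294.
Normalization: ∫|ψ|² dx = 0.64294.
⟨x⟩ = 2.0500 and ⟨x²⟩ = 4.2683.
(Δx)² = 4.2683 − (2.0500)² = 0.065789.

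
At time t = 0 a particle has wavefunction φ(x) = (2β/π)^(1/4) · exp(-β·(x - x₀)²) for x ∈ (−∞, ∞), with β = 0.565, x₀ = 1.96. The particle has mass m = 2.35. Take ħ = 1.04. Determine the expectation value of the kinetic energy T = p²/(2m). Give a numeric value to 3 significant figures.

T = −(ħ²/2m) d²/dx², so ⟨T⟩ = −(ħ²/2m) ∫ φ*·φ'' dx; with m = 2.35.
Gaussian moments (u = x − x₀): ∫u^(2j)·e^(−2βu²) du = (2j−1)!!/(4β)^j · √(π/(2β)), odd powers integrate to 0; here √(π/(2β)) = 1.6674. Derivatives: d/dx e^(−βu²) = −2βu·e^(−βu²), d²/dx² e^(−βu²) = (4β²u² − 2β)·e^(−βu²).
⟨T⟩ = 0.13002.

0.130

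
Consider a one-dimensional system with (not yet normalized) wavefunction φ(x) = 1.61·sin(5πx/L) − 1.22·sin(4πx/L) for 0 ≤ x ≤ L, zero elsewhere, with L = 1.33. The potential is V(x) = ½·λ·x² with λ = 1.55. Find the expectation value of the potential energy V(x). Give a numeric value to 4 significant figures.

⟨V⟩ = ∫ V(x)·|φ|² dx / ∫|φ|² dx.
On 0 ≤ x ≤ L (j ≠ l): ∫sin²(jπx/L) dx = L/2, ∫sin(jπx/L)·sin(lπx/L) dx = 0; diagonal moments ∫x·sin²(jπx/L) dx = L²/4, ∫x²·sin²(jπx/L) dx = L³·(1/6 − 1/(4j²π²)); cross terms ∫x·sin(jπx/L)·sin(lπx/L) dx = 0 for j + l even and −4jlL²/(π²(j² − l²)²) for j + l odd, ∫x²·sin(jπx/L)·sin(lπx/L) dx = (−1)^(j+l)·4jlL³/(π²(j² − l²)²); higher powers the same way via product-to-sum and parts.
State is unnormalized: ∫|φ|² dx = 2.7135, and ∫φ*·V(x)·φ dx = 1.9477, so ⟨V⟩ = 1.9477 / 2.7135.
⟨V⟩ = 0.71776.

0.7178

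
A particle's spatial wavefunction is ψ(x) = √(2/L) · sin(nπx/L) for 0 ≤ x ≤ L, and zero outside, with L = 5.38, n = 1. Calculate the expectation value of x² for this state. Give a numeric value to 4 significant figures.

⟨x²⟩ = ∫ x²·|ψ|² dx (integrals over the domain).
With sin²θ = (1 − cos2θ)/2 on 0 ≤ x ≤ L: ∫sin²(nπx/L) dx = L/2, ∫x·sin²(nπx/L) dx = L²/4, ∫x²·sin²(nπx/L) dx = L³·(1/6 − 1/(4n²π²)); higher powers xᵏ the same way, integrating xᵏ·cos(2nπx/L) by parts.
⟨x²⟩ = 8.1818.

8.182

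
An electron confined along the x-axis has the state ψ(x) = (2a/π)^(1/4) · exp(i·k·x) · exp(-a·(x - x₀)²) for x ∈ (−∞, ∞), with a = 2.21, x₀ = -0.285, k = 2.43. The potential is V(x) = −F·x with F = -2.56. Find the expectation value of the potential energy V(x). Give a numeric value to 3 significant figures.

⟨V⟩ = ∫ V(x)·|ψ|² dx.
Gaussian moments (u = x − x₀): ∫u^(2j)·e^(−2au²) du = (2j−1)!!/(4a)^j · √(π/(2a)), odd powers integrate to 0; here √(π/(2a)) = 0.84307.
⟨V⟩ = -0.72960.

-0.730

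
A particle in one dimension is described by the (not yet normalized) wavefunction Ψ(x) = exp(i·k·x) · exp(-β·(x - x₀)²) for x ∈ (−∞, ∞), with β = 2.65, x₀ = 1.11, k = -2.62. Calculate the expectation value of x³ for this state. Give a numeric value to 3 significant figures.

1.68

⟨x³⟩ = ∫ x³·|Ψ|² dx / ∫|Ψ|² dx (integrals over the domain).
Gaussian moments (u = x − x₀): ∫u^(2j)·e^(−2βu²) du = (2j−1)!!/(4β)^j · √(π/(2β)), odd powers integrate to 0; here √(π/(2β)) = 0.76990.
State is unnormalized: ∫|Ψ|² dx = 0.76990, and ∫Ψ*·x³·Ψ dx = 1.2948, so ⟨x³⟩ = 1.2948 / 0.76990.
⟨x³⟩ = 1.6818.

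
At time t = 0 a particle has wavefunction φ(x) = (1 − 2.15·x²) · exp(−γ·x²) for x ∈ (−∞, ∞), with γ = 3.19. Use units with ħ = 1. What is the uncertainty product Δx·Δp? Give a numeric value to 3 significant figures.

Δx = √(⟨x²⟩−⟨x⟩²), Δp = √(⟨p²⟩−⟨p⟩²).
Expand each integrand as polynomial × e^(−2γx²) and use ∫x^(2j)·e^(−2γx²) dx = (2j−1)!!/(4γ)^j · √(π/(2γ)), odd powers → 0; here √(π/(2γ)) = 0.70172. Differentiate with the product rule, d/dx e^(−γx²) = −2γx·e^(−γx²).
Normalization: ∫|φ|² dx = 0.52501.
⟨x⟩ = 0.0000, ⟨x²⟩ = 0.043458 ⇒ Δx = 0.20847.
⟨p⟩ = 0.0000, ⟨p²⟩ = 6.5478 ⇒ Δp = 2.5589.
Δx·Δp = 0.53344.

0.533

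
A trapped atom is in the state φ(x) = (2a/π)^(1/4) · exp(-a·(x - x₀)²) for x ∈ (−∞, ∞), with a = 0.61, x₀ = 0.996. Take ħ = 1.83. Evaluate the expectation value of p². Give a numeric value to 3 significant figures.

p² φ = −ħ² d²φ/dx²; ⟨p²⟩ = −ħ² ∫ φ*·φ'' dx.
Gaussian moments (u = x − x₀): ∫u^(2j)·e^(−2au²) du = (2j−1)!!/(4a)^j · √(π/(2a)), odd powers integrate to 0; here √(π/(2a)) = 1.6047. Derivatives: d/dx e^(−au²) = −2au·e^(−au²), d²/dx² e^(−au²) = (4a²u² − 2a)·e^(−au²).
⟨p²⟩ = 2.0428.

2.04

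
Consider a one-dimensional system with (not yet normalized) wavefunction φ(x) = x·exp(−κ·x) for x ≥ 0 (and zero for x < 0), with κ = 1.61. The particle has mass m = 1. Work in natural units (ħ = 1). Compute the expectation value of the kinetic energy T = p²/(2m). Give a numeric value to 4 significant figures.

T = −(ħ²/2m) d²/dx², so ⟨T⟩ = −(ħ²/2m) ∫ φ*·φ'' dx / ∫|φ|² dx; with m = 1.
Differentiate x·exp(−κ·x) with the product rule; every integrand then reduces to terms xʲ·e^(−2κx) on [0, ∞), with ∫₀^∞ xʲ·e^(−2κx) dx = j!/(2κ)^(j+1).
State is unnormalized: ∫|φ|² dx = 0.059905, and ∫φ*·(−ħ²/2m · φ'') dx = 0.077640, so ⟨T⟩ = 0.077640 / 0.059905.
⟨T⟩ = 1.2961.

1.296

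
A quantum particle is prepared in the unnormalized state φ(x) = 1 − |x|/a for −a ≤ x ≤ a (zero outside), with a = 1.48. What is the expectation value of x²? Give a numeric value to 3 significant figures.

⟨x²⟩ = ∫ x²·|φ|² dx / ∫|φ|² dx (integrals over the domain).
φ is even, so ∫ over [−a, a] = 2∫₀ᵃ with φ = 1 − x/a there: ∫₀ᵃ (1 − x/a)² dx = a/3, ∫₀ᵃ x²(1 − x/a)² dx = a³/30, ∫₀ᵃ x⁴(1 − x/a)² dx = a⁵/105.
State is unnormalized: ∫|φ|² dx = 0.98667, and ∫φ*·x²·φ dx = 0.21612, so ⟨x²⟩ = 0.21612 / 0.98667.
⟨x²⟩ = 0.21904.

0.219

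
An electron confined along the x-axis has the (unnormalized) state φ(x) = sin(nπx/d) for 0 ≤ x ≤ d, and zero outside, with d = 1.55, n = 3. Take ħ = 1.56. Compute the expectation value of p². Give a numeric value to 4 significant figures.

p² φ = −ħ² d²φ/dx²; ⟨p²⟩ = −ħ² ∫ φ*·φ'' dx / ∫|φ|² dx.
d/dx sin(nπx/d) = (nπ/d)·cos(nπx/d) and d²/dx² sin(nπx/d) = −(nπ/d)²·sin(nπx/d); on 0 ≤ x ≤ d, ∫sin²(nπx/d) dx = d/2 and ∫sin(nπx/d)·cos(nπx/d) dx = 0.
State is unnormalized: ∫|φ|² dx = 0.77500, and ∫φ*·(−ħ² φ'') dx = 69.732, so ⟨p²⟩ = 69.732 / 0.77500.
⟨p²⟩ = 89.976.

89.98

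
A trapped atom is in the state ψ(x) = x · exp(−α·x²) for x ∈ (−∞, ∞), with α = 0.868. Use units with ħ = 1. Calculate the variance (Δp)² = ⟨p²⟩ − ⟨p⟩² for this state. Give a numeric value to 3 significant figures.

2.60

Compute ⟨p⟩ and ⟨p²⟩ separately; (Δp)² = ⟨p²⟩ − ⟨p⟩².
Expand each integrand as polynomial × e^(−2αx²) and use ∫x^(2j)·e^(−2αx²) dx = (2j−1)!!/(4α)^j · √(π/(2α)), odd powers → 0; here √(π/(2α)) = 1.3452. Differentiate with the product rule, d/dx e^(−αx²) = −2αx·e^(−αx²).
Normalization: ∫|ψ|² dx = 0.38745.
⟨p⟩ = 0.0000 and ⟨p²⟩ = 2.6040.
(Δp)² = 2.6040 − (0.0000)² = 2.6040.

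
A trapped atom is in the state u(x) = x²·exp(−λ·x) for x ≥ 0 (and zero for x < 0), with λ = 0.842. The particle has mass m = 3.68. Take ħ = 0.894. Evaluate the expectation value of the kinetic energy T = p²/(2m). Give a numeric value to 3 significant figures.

T = −(ħ²/2m) d²/dx², so ⟨T⟩ = −(ħ²/2m) ∫ u*·u'' dx / ∫|u|² dx; with m = 3.68.
Differentiate x²·exp(−λ·x) with the product rule; every integrand then reduces to terms xʲ·e^(−2λx) on [0, ∞), with ∫₀^∞ xʲ·e^(−2λx) dx = j!/(2λ)^(j+1).
State is unnormalized: ∫|u|² dx = 1.7722, and ∫u*·(−ħ²/2m · u'') dx = 0.045478, so ⟨T⟩ = 0.045478 / 1.7722.
⟨T⟩ = 0.025663.

0.0257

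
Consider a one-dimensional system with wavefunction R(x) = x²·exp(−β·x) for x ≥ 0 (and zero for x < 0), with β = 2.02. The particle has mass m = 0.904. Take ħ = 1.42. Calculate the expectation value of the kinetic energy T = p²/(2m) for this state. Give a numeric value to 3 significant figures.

1.52

T = −(ħ²/2m) d²/dx², so ⟨T⟩ = −(ħ²/2m) ∫ R*·R'' dx / ∫|R|² dx; with m = 0.904.
Differentiate x²·exp(−β·x) with the product rule; every integrand then reduces to terms xʲ·e^(−2βx) on [0, ∞), with ∫₀^∞ xʲ·e^(−2βx) dx = j!/(2β)^(j+1).
State is unnormalized: ∫|R|² dx = 0.022300, and ∫R*·(−ħ²/2m · R'') dx = 0.033827, so ⟨T⟩ = 0.033827 / 0.022300.
⟨T⟩ = 1.5169.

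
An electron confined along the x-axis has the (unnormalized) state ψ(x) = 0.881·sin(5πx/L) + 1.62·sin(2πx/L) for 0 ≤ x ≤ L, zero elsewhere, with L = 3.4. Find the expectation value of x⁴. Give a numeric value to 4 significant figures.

20.30

⟨x⁴⟩ = ∫ x⁴·|ψ|² dx / ∫|ψ|² dx (integrals over the domain).
On 0 ≤ x ≤ L (j ≠ l): ∫sin²(jπx/L) dx = L/2, ∫sin(jπx/L)·sin(lπx/L) dx = 0; diagonal moments ∫x·sin²(jπx/L) dx = L²/4, ∫x²·sin²(jπx/L) dx = L³·(1/6 − 1/(4j²π²)); cross terms ∫x·sin(jπx/L)·sin(lπx/L) dx = 0 for j + l even and −4jlL²/(π²(j² − l²)²) for j + l odd, ∫x²·sin(jπx/L)·sin(lπx/L) dx = (−1)^(j+l)·4jlL³/(π²(j² − l²)²); higher powers the same way via product-to-sum and parts.
State is unnormalized: ∫|ψ|² dx = 5.7810, and ∫ψ*·x⁴·ψ dx = 117.34, so ⟨x⁴⟩ = 117.34 / 5.7810.
⟨x⁴⟩ = 20.297.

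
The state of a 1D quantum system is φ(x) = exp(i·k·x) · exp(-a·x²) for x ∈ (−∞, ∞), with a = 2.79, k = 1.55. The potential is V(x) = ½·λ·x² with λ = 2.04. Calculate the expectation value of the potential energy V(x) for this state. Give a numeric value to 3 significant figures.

0.0914

⟨V⟩ = ∫ V(x)·|φ|² dx / ∫|φ|² dx.
Gaussian moments: ∫x^(2j)·e^(−2ax²) dx = (2j−1)!!/(4a)^j · √(π/(2a)), odd powers integrate to 0; here √(π/(2a)) = 0.75034.
State is unnormalized: ∫|φ|² dx = 0.75034, and ∫φ*·V(x)·φ dx = 0.068579, so ⟨V⟩ = 0.068579 / 0.75034.
⟨V⟩ = 0.091398.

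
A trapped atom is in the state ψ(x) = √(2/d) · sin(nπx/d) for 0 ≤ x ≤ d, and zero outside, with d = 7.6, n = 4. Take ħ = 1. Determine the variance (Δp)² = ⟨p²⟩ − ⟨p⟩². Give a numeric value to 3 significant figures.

2.73

Compute ⟨p⟩ and ⟨p²⟩ separately; (Δp)² = ⟨p²⟩ − ⟨p⟩².
d/dx sin(nπx/d) = (nπ/d)·cos(nπx/d) and d²/dx² sin(nπx/d) = −(nπ/d)²·sin(nπx/d); on 0 ≤ x ≤ d, ∫sin²(nπx/d) dx = d/2 and ∫sin(nπx/d)·cos(nπx/d) dx = 0.
⟨p⟩ = 0.0000 and ⟨p²⟩ = 2.7340.
(Δp)² = 2.7340 − (0.0000)² = 2.7340.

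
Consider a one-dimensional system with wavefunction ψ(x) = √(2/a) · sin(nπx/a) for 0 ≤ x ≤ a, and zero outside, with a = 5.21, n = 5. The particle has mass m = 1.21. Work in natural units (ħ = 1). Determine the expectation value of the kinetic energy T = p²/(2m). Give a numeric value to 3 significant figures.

T = −(ħ²/2m) d²/dx², so ⟨T⟩ = −(ħ²/2m) ∫ ψ*·ψ'' dx; with m = 1.21.
d/dx sin(nπx/a) = (nπ/a)·cos(nπx/a) and d²/dx² sin(nπx/a) = −(nπ/a)²·sin(nπx/a); on 0 ≤ x ≤ a, ∫sin²(nπx/a) dx = a/2 and ∫sin(nπx/a)·cos(nπx/a) dx = 0.
⟨T⟩ = 3.7562.

3.76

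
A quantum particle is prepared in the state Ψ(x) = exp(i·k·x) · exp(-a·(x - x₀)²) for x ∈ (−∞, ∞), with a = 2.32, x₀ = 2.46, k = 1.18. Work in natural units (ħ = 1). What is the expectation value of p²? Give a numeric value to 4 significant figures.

3.712

p² Ψ = −ħ² d²Ψ/dx²; ⟨p²⟩ = −ħ² ∫ Ψ*·Ψ'' dx / ∫|Ψ|² dx.
Gaussian moments (u = x − x₀): ∫u^(2j)·e^(−2au²) du = (2j−1)!!/(4a)^j · √(π/(2a)), odd powers integrate to 0; here √(π/(2a)) = 0.82284. Derivatives: Ψ′ = (ik − 2au)·Ψ, Ψ″ = ((ik − 2au)² − 2a)·Ψ; the odd-in-u pieces drop out.
State is unnormalized: ∫|Ψ|² dx = 0.82284, and ∫Ψ*·(−ħ² Ψ'') dx = 3.0547, so ⟨p²⟩ = 3.0547 / 0.82284.
⟨p²⟩ = 3.7124.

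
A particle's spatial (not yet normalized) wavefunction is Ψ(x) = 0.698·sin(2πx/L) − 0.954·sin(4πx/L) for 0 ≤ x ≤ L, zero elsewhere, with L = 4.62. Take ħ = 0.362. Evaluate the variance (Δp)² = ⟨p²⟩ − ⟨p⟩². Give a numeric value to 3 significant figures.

0.716

Compute ⟨p⟩ and ⟨p²⟩ separately; (Δp)² = ⟨p²⟩ − ⟨p⟩².
d²/dx² sin(jπx/L) = −(jπ/L)²·sin(jπx/L); on 0 ≤ x ≤ L, ∫sin²(jπx/L) dx = L/2 and ∫sin(jπx/L)·sin(lπx/L) dx = 0 for j ≠ l, so only diagonal terms survive in ∫|Ψ|² and ∫Ψ·Ψ″; ∫Ψ·Ψ′ dx = [Ψ²/2] between the walls = 0.
Normalization: ∫|Ψ|² dx = 3.2278.
⟨p⟩ = 0.0000 and ⟨p²⟩ = 0.71598.
(Δp)² = 0.71598 − (0.0000)² = 0.71598.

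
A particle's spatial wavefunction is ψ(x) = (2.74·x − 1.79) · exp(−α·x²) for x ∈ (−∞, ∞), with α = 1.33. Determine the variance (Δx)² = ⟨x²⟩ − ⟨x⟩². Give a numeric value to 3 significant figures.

0.143

Compute ⟨x⟩ and ⟨x²⟩ separately, then (Δx)² = ⟨x²⟩ − ⟨x⟩².
Expand each integrand as polynomial × e^(−2αx²) and use ∫x^(2j)·e^(−2αx²) dx = (2j−1)!!/(4α)^j · √(π/(2α)), odd powers → 0; here √(π/(2α)) = 1.0868.
Normalization: ∫|ψ|² dx = 5.0157.
⟨x⟩ = -0.39950 and ⟨x²⟩ = 0.30292.
(Δx)² = 0.30292 − (-0.39950)² = 0.14332.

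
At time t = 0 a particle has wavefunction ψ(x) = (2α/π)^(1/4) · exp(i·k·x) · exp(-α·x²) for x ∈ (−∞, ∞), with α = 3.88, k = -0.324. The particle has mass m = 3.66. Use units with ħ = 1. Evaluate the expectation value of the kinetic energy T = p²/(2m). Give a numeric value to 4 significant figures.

0.5444

T = −(ħ²/2m) d²/dx², so ⟨T⟩ = −(ħ²/2m) ∫ ψ*·ψ'' dx; with m = 3.66.
Gaussian moments: ∫x^(2j)·e^(−2αx²) dx = (2j−1)!!/(4α)^j · √(π/(2α)), odd powers integrate to 0; here √(π/(2α)) = 0.63627. Derivatives: ψ′ = (ik − 2αx)·ψ, ψ″ = ((ik − 2αx)² − 2α)·ψ; the odd-in-x pieces drop out.
⟨T⟩ = 0.54440.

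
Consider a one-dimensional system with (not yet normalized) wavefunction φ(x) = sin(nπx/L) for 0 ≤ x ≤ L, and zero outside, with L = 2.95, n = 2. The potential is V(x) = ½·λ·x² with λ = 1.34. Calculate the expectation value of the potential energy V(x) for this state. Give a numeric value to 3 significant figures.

⟨V⟩ = ∫ V(x)·|φ|² dx / ∫|φ|² dx.
With sin²θ = (1 − cos2θ)/2 on 0 ≤ x ≤ L: ∫sin²(nπx/L) dx = L/2, ∫x·sin²(nπx/L) dx = L²/4, ∫x²·sin²(nπx/L) dx = L³·(1/6 − 1/(4n²π²)); higher powers xᵏ the same way, integrating xᵏ·cos(2nπx/L) by parts.
State is unnormalized: ∫|φ|² dx = 1.4750, and ∫φ*·V(x)·φ dx = 2.7578, so ⟨V⟩ = 2.7578 / 1.4750.
⟨V⟩ = 1.8697.

1.87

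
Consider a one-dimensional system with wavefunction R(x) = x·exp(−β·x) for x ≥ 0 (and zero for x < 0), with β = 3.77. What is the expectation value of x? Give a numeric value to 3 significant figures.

⟨x⟩ = ∫ x·|R|² dx / ∫|R|² dx (integrals over the domain).
Every integrand reduces to terms xʲ·e^(−2βx) on [0, ∞); use ∫₀^∞ xʲ·e^(−2βx) dx = j!/(2β)^(j+1).
State is unnormalized: ∫|R|² dx = 0.0046657, and ∫R*·x·R dx = 0.0018564, so ⟨x⟩ = 0.0018564 / 0.0046657.
⟨x⟩ = 0.39788.

0.398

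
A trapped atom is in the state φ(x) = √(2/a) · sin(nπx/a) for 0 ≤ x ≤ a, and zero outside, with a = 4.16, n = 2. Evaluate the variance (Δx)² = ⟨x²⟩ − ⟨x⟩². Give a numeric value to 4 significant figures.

1.223

Compute ⟨x⟩ and ⟨x²⟩ separately, then (Δx)² = ⟨x²⟩ − ⟨x⟩².
With sin²θ = (1 − cos2θ)/2 on 0 ≤ x ≤ a: ∫sin²(nπx/a) dx = a/2, ∫x·sin²(nπx/a) dx = a²/4, ∫x²·sin²(nπx/a) dx = a³·(1/6 − 1/(4n²π²)); higher powers xᵏ the same way, integrating xᵏ·cos(2nπx/a) by parts.
⟨x⟩ = 2.0800 and ⟨x²⟩ = 5.5494.
(Δx)² = 5.5494 − (2.0800)² = 1.2230.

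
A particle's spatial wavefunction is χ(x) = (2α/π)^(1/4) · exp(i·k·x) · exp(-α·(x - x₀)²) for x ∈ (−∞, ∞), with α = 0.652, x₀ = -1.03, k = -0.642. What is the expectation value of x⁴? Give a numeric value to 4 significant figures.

⟨x⁴⟩ = ∫ x⁴·|χ|² dx (integrals over the domain).
Gaussian moments (u = x − x₀): ∫u^(2j)·e^(−2αu²) du = (2j−1)!!/(4α)^j · √(π/(2α)), odd powers integrate to 0; here √(π/(2α)) = 1.5522.
⟨x⁴⟩ = 4.0073.

4.007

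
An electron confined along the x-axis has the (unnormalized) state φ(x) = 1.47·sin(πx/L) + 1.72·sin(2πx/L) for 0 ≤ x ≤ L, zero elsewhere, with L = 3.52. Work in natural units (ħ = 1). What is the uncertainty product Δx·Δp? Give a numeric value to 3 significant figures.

0.787

Δx = √(⟨x²⟩−⟨x⟩²), Δp = √(⟨p²⟩−⟨p⟩²).
On 0 ≤ x ≤ L (j ≠ l): ∫sin²(jπx/L) dx = L/2, ∫sin(jπx/L)·sin(lπx/L) dx = 0; diagonal moments ∫x·sin²(jπx/L) dx = L²/4, ∫x²·sin²(jπx/L) dx = L³·(1/6 − 1/(4j²π²)); cross terms ∫x·sin(jπx/L)·sin(lπx/L) dx = 0 for j + l even and −4jlL²/(π²(j² − l²)²) for j + l odd, ∫x²·sin(jπx/L)·sin(lπx/L) dx = (−1)^(j+l)·4jlL³/(π²(j² − l²)²); higher powers the same way via product-to-sum and parts. d²/dx² sin(jπx/L) = −(jπ/L)²·sin(jπx/L); on 0 ≤ x ≤ L, ∫sin²(jπx/L) dx = L/2 and ∫sin(jπx/L)·sin(lπx/L) dx = 0 for j ≠ l, so only diagonal terms survive in ∫|φ|² and ∫φ·φ″; ∫φ·φ′ dx = [φ²/2] between the walls = 0.
Normalization: ∫|φ|² dx = 9.0100.
⟨x⟩ = 1.1337, ⟨x²⟩ = 1.5699 ⇒ Δx = 0.53351.
⟨p⟩ = 0.0000, ⟨p²⟩ = 2.1775 ⇒ Δp = 1.4756.
Δx·Δp = 0.78726.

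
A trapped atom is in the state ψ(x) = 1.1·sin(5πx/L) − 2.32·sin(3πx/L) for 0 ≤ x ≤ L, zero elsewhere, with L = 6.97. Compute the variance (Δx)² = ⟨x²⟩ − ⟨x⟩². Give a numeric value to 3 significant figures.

Compute ⟨x⟩ and ⟨x²⟩ separately, then (Δx)² = ⟨x²⟩ − ⟨x⟩².
On 0 ≤ x ≤ L (j ≠ l): ∫sin²(jπx/L) dx = L/2, ∫sin(jπx/L)·sin(lπx/L) dx = 0; diagonal moments ∫x·sin²(jπx/L) dx = L²/4, ∫x²·sin²(jπx/L) dx = L³·(1/6 − 1/(4j²π²)); cross terms ∫x·sin(jπx/L)·sin(lπx/L) dx = 0 for j + l even and −4jlL²/(π²(j² − l²)²) for j + l odd, ∫x²·sin(jπx/L)·sin(lπx/L) dx = (−1)^(j+l)·4jlL³/(π²(j² − l²)²); higher powers the same way via product-to-sum and parts.
Normalization: ∫|ψ|² dx = 22.975.
⟨x⟩ = 3.4850 and ⟨x²⟩ = 14.166.
(Δx)² = 14.166 − (3.4850)² = 2.0207.

2.02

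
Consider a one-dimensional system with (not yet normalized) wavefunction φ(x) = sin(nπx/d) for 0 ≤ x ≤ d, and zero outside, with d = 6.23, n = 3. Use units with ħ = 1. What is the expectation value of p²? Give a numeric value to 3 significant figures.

2.29

p² φ = −ħ² d²φ/dx²; ⟨p²⟩ = −ħ² ∫ φ*·φ'' dx / ∫|φ|² dx.
d/dx sin(nπx/d) = (nπ/d)·cos(nπx/d) and d²/dx² sin(nπx/d) = −(nπ/d)²·sin(nπx/d); on 0 ≤ x ≤ d, ∫sin²(nπx/d) dx = d/2 and ∫sin(nπx/d)·cos(nπx/d) dx = 0.
State is unnormalized: ∫|φ|² dx = 3.1150, and ∫φ*·(−ħ² φ'') dx = 7.1289, so ⟨p²⟩ = 7.1289 / 3.1150.
⟨p²⟩ = 2.2886.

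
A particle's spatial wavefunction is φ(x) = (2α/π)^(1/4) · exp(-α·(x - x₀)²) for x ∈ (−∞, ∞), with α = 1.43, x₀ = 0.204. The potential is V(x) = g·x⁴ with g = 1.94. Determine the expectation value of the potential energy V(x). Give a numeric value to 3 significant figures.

0.266

⟨V⟩ = ∫ V(x)·|φ|² dx.
Gaussian moments (u = x − x₀): ∫u^(2j)·e^(−2αu²) du = (2j−1)!!/(4α)^j · √(π/(2α)), odd powers integrate to 0; here √(π/(2α)) = 1.0481.
⟨V⟩ = 0.26593.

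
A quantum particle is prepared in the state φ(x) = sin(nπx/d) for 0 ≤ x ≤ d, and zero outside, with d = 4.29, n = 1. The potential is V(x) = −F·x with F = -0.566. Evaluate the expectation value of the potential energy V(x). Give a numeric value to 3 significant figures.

1.21

⟨V⟩ = ∫ V(x)·|φ|² dx / ∫|φ|² dx.
With sin²θ = (1 − cos2θ)/2 on 0 ≤ x ≤ d: ∫sin²(nπx/d) dx = d/2, ∫x·sin²(nπx/d) dx = d²/4, ∫x²·sin²(nπx/d) dx = d³·(1/6 − 1/(4n²π²)); higher powers xᵏ the same way, integrating xᵏ·cos(2nπx/d) by parts.
State is unnormalized: ∫|φ|² dx = 2.1450, and ∫φ*·V(x)·φ dx = 2.6042, so ⟨V⟩ = 2.6042 / 2.1450.
⟨V⟩ = 1.2141.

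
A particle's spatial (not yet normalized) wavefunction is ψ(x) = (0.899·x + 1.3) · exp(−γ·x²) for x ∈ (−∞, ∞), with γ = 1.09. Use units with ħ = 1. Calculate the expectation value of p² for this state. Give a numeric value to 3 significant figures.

p² ψ = −ħ² d²ψ/dx²; ⟨p²⟩ = −ħ² ∫ ψ*·ψ'' dx / ∫|ψ|² dx.
Expand each integrand as polynomial × e^(−2γx²) and use ∫x^(2j)·e^(−2γx²) dx = (2j−1)!!/(4γ)^j · √(π/(2γ)), odd powers → 0; here √(π/(2γ)) = 1.2005. Differentiate with the product rule, d/dx e^(−γx²) = −2γx·e^(−γx²).
State is unnormalized: ∫|ψ|² dx = 2.2513, and ∫ψ*·(−ħ² ψ'') dx = 2.9390, so ⟨p²⟩ = 2.9390 / 2.2513.
⟨p²⟩ = 1.3055.

1.31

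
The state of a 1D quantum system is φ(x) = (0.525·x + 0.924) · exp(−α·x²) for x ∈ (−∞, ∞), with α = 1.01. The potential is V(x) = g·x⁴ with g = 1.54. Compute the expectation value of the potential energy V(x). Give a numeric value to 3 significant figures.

⟨V⟩ = ∫ V(x)·|φ|² dx / ∫|φ|² dx.
Expand each integrand as polynomial × e^(−2αx²) and use ∫x^(2j)·e^(−2αx²) dx = (2j−1)!!/(4α)^j · √(π/(2α)), odd powers → 0; here √(π/(2α)) = 1.2471.
State is unnormalized: ∫|φ|² dx = 1.1498, and ∫φ*·V(x)·φ dx = 0.42180, so ⟨V⟩ = 0.42180 / 1.1498.
⟨V⟩ = 0.36684.

0.367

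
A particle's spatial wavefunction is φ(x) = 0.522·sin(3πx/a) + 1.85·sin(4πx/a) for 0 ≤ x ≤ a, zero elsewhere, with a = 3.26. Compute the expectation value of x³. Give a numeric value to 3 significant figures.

⟨x³⟩ = ∫ x³·|φ|² dx / ∫|φ|² dx (integrals over the domain).
On 0 ≤ x ≤ a (j ≠ l): ∫sin²(jπx/a) dx = a/2, ∫sin(jπx/a)·sin(lπx/a) dx = 0; diagonal moments ∫x·sin²(jπx/a) dx = a²/4, ∫x²·sin²(jπx/a) dx = a³·(1/6 − 1/(4j²π²)); cross terms ∫x·sin(jπx/a)·sin(lπx/a) dx = 0 for j + l even and −4jla²/(π²(j² − l²)²) for j + l odd, ∫x²·sin(jπx/a)·sin(lπx/a) dx = (−1)^(j+l)·4jla³/(π²(j² − l²)²); higher powers the same way via product-to-sum and parts.
State is unnormalized: ∫|φ|² dx = 6.0228, and ∫φ*·x³·φ dx = 32.073, so ⟨x³⟩ = 32.073 / 6.0228.
⟨x³⟩ = 5.3252.

5.33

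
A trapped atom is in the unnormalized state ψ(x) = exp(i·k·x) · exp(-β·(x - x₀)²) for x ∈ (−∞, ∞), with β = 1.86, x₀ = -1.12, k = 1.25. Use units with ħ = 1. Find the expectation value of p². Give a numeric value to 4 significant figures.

3.423

p² ψ = −ħ² d²ψ/dx²; ⟨p²⟩ = −ħ² ∫ ψ*·ψ'' dx / ∫|ψ|² dx.
Gaussian moments (u = x − x₀): ∫u^(2j)·e^(−2βu²) du = (2j−1)!!/(4β)^j · √(π/(2β)), odd powers integrate to 0; here √(π/(2β)) = 0.91897. Derivatives: ψ′ = (ik − 2βu)·ψ, ψ″ = ((ik − 2βu)² − 2β)·ψ; the odd-in-u pieces drop out.
State is unnormalized: ∫|ψ|² dx = 0.91897, and ∫ψ*·(−ħ² ψ'') dx = 3.1452, so ⟨p²⟩ = 3.1452 / 0.91897.
⟨p²⟩ = 3.4225.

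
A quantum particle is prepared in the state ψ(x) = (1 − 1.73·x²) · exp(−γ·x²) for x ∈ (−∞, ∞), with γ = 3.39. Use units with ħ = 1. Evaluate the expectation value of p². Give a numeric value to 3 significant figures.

5.85

p² ψ = −ħ² d²ψ/dx²; ⟨p²⟩ = −ħ² ∫ ψ*·ψ'' dx / ∫|ψ|² dx.
Expand each integrand as polynomial × e^(−2γx²) and use ∫x^(2j)·e^(−2γx²) dx = (2j−1)!!/(4γ)^j · √(π/(2γ)), odd powers → 0; here √(π/(2γ)) = 0.68071. Differentiate with the product rule, d/dx e^(−γx²) = −2γx·e^(−γx²).
State is unnormalized: ∫|ψ|² dx = 0.54026, and ∫ψ*·(−ħ² ψ'') dx = 3.1593, so ⟨p²⟩ = 3.1593 / 0.54026.
⟨p²⟩ = 5.8478.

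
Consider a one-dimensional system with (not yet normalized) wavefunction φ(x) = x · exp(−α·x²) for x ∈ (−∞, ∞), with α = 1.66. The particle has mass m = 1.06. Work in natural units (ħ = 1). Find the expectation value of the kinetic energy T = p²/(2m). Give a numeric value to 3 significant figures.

T = −(ħ²/2m) d²/dx², so ⟨T⟩ = −(ħ²/2m) ∫ φ*·φ'' dx / ∫|φ|² dx; with m = 1.06.
Expand each integrand as polynomial × e^(−2αx²) and use ∫x^(2j)·e^(−2αx²) dx = (2j−1)!!/(4α)^j · √(π/(2α)), odd powers → 0; here √(π/(2α)) = 0.97276. Differentiate with the product rule, d/dx e^(−αx²) = −2αx·e^(−αx²).
State is unnormalized: ∫|φ|² dx = 0.14650, and ∫φ*·(−ħ²/2m · φ'') dx = 0.34414, so ⟨T⟩ = 0.34414 / 0.14650.
⟨T⟩ = 2.3491.

2.35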